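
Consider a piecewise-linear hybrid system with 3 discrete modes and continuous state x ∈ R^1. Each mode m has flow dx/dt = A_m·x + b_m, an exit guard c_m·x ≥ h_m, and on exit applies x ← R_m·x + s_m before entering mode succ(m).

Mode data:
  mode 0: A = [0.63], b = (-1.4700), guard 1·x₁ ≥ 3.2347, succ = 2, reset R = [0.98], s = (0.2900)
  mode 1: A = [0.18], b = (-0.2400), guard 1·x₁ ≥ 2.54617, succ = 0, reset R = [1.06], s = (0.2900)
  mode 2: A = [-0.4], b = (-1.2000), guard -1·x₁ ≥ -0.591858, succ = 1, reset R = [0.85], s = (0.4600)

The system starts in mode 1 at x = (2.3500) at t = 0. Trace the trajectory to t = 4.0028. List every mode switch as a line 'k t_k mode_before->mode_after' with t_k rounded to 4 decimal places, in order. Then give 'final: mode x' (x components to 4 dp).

1 0.9802 1->0
2 1.4855 0->2
3 2.9529 2->1
final: 1 0.8861

Mode 1: guard c·x = 2.5462 hit at Δt = 0.9802 (t = 0.9802), x⁻ = (2.5462) → reset → x⁺ = (2.9889), jump to mode 0
Mode 0: guard c·x = 3.2347 hit at Δt = 0.5053 (t = 1.4855), x⁻ = (3.2347) → reset → x⁺ = (3.4600), jump to mode 2
Mode 2: guard c·x = -0.5919 hit at Δt = 1.4674 (t = 2.9529), x⁻ = (0.5919) → reset → x⁺ = (0.9631), jump to mode 1
Mode 1: flow for 1.0499 to horizon, guard not reached → x = (0.8861)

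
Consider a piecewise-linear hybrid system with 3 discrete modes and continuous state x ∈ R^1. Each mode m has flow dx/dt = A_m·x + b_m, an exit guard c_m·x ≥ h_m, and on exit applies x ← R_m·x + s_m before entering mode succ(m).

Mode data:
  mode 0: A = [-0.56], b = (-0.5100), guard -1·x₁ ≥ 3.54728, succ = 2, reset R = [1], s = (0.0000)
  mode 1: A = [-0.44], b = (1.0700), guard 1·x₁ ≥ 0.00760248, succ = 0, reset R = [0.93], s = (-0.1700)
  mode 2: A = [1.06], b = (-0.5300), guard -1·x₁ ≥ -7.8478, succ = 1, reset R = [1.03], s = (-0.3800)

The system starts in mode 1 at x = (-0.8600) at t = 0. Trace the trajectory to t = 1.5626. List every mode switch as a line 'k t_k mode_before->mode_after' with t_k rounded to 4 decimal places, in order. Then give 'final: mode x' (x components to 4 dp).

1 0.6953 1->0
final: 0 -0.4506

Mode 1: guard c·x = 0.0076 hit at Δt = 0.6953 (t = 0.6953), x⁻ = (0.0076) → reset → x⁺ = (-0.1629), jump to mode 0
Mode 0: flow for 0.8673 to horizon, guard not reached → x = (-0.4506)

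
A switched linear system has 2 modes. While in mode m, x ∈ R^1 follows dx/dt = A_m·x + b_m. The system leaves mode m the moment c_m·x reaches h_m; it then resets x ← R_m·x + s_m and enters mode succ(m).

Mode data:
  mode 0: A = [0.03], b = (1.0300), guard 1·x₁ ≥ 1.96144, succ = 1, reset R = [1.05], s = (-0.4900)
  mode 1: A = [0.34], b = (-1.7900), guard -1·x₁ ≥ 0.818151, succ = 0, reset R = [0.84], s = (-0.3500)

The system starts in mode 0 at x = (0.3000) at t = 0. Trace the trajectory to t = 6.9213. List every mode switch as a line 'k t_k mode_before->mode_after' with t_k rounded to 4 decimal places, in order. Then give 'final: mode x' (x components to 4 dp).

1 1.5619 0->1
2 3.0279 1->0
3 5.9024 0->1
final: 1 0.0396

Mode 0: guard c·x = 1.9614 hit at Δt = 1.5619 (t = 1.5619), x⁻ = (1.9614) → reset → x⁺ = (1.5695), jump to mode 1
Mode 1: guard c·x = 0.8182 hit at Δt = 1.4660 (t = 3.0279), x⁻ = (-0.8182) → reset → x⁺ = (-1.0372), jump to mode 0
Mode 0: guard c·x = 1.9614 hit at Δt = 2.8745 (t = 5.9024), x⁻ = (1.9614) → reset → x⁺ = (1.5695), jump to mode 1
Mode 1: flow for 1.0189 to horizon, guard not reached → x = (0.0396)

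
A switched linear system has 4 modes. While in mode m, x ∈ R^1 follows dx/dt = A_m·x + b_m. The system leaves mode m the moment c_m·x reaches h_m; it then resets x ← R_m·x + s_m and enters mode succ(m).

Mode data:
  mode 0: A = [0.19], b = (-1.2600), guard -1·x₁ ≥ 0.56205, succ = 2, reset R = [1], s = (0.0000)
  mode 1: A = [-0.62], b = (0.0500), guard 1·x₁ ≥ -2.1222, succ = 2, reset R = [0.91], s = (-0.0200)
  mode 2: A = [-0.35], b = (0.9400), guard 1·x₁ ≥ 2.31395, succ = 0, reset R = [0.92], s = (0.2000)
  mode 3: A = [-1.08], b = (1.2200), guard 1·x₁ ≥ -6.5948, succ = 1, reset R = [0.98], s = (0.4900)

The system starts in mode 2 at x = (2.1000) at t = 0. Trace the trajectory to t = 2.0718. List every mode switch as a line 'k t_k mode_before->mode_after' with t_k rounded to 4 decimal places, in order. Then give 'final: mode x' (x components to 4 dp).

Mode 2: guard c·x = 2.3140 hit at Δt = 1.2988 (t = 1.2988), x⁻ = (2.3139) → reset → x⁺ = (2.3288), jump to mode 0
Mode 0: flow for 0.7730 to horizon, guard not reached → x = (1.6481)

1 1.2988 2->0
final: 0 1.6481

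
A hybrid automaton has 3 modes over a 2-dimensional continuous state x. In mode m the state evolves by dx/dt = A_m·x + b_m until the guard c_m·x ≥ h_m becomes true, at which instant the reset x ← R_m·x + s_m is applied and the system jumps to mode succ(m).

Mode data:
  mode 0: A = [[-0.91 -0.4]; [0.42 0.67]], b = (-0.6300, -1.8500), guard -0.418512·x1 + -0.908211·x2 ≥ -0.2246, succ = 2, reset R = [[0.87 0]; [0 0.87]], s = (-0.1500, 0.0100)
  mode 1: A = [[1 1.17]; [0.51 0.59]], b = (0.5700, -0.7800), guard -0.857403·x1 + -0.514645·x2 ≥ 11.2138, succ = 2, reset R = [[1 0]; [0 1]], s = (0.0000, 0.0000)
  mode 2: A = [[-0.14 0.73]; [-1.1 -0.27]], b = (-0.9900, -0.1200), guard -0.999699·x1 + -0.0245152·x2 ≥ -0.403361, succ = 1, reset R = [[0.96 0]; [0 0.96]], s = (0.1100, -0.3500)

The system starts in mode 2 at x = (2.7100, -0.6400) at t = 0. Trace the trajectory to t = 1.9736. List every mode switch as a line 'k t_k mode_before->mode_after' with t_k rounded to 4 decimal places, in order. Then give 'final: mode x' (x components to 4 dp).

Mode 2: guard c·x = -0.4034 hit at Δt = 0.9505 (t = 0.9505), x⁻ = (0.4540, -2.0619) → reset → x⁺ = (0.5459, -2.3294), jump to mode 1
Mode 1: flow for 1.0231 to horizon, guard not reached → x = (-4.8088, -6.1295)

1 0.9505 2->1
final: 1 -4.8088 -6.1295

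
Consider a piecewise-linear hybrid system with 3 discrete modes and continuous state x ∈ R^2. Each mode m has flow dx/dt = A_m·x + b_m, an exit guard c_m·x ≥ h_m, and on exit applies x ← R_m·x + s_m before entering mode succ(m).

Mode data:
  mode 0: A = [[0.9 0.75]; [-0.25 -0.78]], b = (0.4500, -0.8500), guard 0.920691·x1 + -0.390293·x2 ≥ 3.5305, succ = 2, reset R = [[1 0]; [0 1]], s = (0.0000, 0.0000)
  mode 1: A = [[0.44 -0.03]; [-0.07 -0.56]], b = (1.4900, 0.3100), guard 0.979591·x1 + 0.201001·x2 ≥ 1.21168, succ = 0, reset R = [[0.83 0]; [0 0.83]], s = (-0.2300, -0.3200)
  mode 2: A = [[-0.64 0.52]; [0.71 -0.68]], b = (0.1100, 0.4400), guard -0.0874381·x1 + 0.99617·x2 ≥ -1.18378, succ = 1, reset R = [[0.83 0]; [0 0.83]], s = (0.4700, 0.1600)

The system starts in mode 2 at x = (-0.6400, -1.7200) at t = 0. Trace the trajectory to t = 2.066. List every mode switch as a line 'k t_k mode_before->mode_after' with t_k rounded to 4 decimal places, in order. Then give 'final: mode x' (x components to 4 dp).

1 0.4960 2->1
2 1.3316 1->0
final: 0 1.5090 -0.9972

Mode 2: guard c·x = -1.1838 hit at Δt = 0.4960 (t = 0.4960), x⁻ = (-0.7415, -1.2534) → reset → x⁺ = (-0.1454, -0.8803), jump to mode 1
Mode 1: guard c·x = 1.2117 hit at Δt = 0.8356 (t = 1.3316), x⁻ = (1.3133, -0.3724) → reset → x⁺ = (0.8601, -0.6291), jump to mode 0
Mode 0: flow for 0.7344 to horizon, guard not reached → x = (1.5090, -0.9972)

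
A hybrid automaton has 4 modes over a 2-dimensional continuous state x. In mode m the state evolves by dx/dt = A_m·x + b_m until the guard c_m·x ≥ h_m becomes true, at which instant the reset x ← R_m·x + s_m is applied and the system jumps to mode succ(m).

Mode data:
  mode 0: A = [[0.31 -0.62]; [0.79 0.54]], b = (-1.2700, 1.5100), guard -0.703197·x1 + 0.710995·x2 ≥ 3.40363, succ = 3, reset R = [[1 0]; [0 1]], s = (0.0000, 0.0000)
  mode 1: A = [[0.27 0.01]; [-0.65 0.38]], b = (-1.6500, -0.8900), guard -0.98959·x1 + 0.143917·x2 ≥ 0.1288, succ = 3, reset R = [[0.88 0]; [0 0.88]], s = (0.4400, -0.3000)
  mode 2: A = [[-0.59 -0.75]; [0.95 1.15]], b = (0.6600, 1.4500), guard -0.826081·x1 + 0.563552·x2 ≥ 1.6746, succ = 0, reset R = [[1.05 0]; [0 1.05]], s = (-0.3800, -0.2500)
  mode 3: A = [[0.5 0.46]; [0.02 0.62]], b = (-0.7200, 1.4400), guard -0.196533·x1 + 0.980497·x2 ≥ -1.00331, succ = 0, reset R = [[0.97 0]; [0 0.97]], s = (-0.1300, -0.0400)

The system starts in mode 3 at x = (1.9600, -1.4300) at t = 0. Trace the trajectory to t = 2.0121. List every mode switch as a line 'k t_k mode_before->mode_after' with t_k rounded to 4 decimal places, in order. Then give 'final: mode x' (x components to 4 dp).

Mode 3: guard c·x = -1.0033 hit at Δt = 0.9273 (t = 0.9273), x⁻ = (1.6571, -0.6911) → reset → x⁺ = (1.4773, -0.7104), jump to mode 0
Mode 0: flow for 1.0848 to horizon, guard not reached → x = (-0.0388, 2.1072)

1 0.9273 3->0
final: 0 -0.0388 2.1072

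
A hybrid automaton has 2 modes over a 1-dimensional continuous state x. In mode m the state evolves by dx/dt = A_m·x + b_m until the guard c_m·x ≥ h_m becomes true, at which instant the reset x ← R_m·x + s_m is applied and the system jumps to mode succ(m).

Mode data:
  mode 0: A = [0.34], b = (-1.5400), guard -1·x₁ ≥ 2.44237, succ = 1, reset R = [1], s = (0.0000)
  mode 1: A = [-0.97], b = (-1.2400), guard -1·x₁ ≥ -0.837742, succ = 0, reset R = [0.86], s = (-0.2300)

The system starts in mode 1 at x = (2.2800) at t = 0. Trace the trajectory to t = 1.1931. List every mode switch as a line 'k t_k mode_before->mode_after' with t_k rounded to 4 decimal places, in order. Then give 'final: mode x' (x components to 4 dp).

Mode 1: guard c·x = -0.8377 hit at Δt = 0.5358 (t = 0.5358), x⁻ = (0.8377) → reset → x⁺ = (0.4905), jump to mode 0
Mode 0: flow for 0.6573 to horizon, guard not reached → x = (-0.5210)

1 0.5358 1->0
final: 0 -0.5210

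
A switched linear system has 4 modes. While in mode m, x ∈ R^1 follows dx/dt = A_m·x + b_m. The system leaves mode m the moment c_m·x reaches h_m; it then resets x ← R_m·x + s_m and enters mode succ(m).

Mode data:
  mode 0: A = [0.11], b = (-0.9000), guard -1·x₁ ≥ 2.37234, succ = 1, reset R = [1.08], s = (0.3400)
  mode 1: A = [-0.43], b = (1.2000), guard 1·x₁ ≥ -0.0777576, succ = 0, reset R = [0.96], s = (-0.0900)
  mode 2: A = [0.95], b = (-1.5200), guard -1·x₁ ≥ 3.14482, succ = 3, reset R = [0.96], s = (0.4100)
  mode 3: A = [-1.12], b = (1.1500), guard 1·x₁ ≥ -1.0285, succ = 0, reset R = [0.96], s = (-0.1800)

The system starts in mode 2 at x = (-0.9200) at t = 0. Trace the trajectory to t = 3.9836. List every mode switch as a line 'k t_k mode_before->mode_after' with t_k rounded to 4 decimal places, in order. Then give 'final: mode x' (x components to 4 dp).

Mode 2: guard c·x = 3.1448 hit at Δt = 0.6661 (t = 0.6661), x⁻ = (-3.1448) → reset → x⁺ = (-2.6090), jump to mode 3
Mode 3: guard c·x = -1.0285 hit at Δt = 0.5093 (t = 1.1754), x⁻ = (-1.0285) → reset → x⁺ = (-1.1674), jump to mode 0
Mode 0: guard c·x = 2.3723 hit at Δt = 1.1021 (t = 2.2775), x⁻ = (-2.3723) → reset → x⁺ = (-2.2221), jump to mode 1
Mode 1: guard c·x = -0.0778 hit at Δt = 1.2982 (t = 3.5757), x⁻ = (-0.0778) → reset → x⁺ = (-0.1646), jump to mode 0
Mode 0: flow for 0.4079 to horizon, guard not reached → x = (-0.5477)

1 0.6661 2->3
2 1.1754 3->0
3 2.2775 0->1
4 3.5757 1->0
final: 0 -0.5477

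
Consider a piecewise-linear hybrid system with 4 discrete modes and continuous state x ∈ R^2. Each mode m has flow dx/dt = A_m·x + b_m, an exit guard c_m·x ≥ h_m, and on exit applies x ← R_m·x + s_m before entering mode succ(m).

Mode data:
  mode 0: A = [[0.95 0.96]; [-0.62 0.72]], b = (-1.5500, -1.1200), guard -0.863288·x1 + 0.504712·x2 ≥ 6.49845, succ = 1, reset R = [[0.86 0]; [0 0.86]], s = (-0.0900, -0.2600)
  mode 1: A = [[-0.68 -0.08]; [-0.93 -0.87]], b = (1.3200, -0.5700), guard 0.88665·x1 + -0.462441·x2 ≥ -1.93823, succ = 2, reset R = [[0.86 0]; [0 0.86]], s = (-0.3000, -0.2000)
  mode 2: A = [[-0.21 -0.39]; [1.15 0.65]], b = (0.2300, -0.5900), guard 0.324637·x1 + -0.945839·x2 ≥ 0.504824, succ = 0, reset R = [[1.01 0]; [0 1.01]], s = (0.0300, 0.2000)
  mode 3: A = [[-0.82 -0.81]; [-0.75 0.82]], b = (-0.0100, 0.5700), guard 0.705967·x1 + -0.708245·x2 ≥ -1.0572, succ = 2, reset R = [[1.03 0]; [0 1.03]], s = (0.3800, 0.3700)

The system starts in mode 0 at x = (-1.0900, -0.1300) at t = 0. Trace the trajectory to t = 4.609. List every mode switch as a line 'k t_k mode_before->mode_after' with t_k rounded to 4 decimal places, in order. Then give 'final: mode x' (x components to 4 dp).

1 1.1931 0->1
2 2.6044 1->2
3 3.8874 2->0
final: 0 -4.2357 -0.8616

Mode 0: guard c·x = 6.4985 hit at Δt = 1.1931 (t = 1.1931), x⁻ = (-6.8035, 1.2384) → reset → x⁺ = (-5.9410, 0.8050), jump to mode 1
Mode 1: guard c·x = -1.9382 hit at Δt = 1.4113 (t = 2.6044), x⁻ = (-1.2210, 1.8503) → reset → x⁺ = (-1.3500, 1.3913), jump to mode 2
Mode 2: guard c·x = 0.5048 hit at Δt = 1.2830 (t = 3.8874), x⁻ = (-0.9149, -0.8477) → reset → x⁺ = (-0.8940, -0.6562), jump to mode 0
Mode 0: flow for 0.7216 to horizon, guard not reached → x = (-4.2357, -0.8616)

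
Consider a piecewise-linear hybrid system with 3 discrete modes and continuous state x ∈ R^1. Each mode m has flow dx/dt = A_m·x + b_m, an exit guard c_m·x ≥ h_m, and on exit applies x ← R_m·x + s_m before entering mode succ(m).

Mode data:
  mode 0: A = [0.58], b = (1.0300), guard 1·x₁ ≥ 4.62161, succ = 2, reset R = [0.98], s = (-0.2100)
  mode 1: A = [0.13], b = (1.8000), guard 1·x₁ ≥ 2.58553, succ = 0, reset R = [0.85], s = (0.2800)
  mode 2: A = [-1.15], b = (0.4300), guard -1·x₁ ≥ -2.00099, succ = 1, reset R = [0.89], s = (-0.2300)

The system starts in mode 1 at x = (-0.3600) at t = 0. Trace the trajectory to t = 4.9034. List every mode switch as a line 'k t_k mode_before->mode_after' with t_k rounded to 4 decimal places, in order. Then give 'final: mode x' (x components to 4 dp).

1 1.5196 1->0
2 2.2233 0->2
3 2.9935 2->1
4 3.4938 1->0
5 4.1975 0->2
final: 2 2.1258

Mode 1: guard c·x = 2.5855 hit at Δt = 1.5196 (t = 1.5196), x⁻ = (2.5855) → reset → x⁺ = (2.4777), jump to mode 0
Mode 0: guard c·x = 4.6216 hit at Δt = 0.7037 (t = 2.2233), x⁻ = (4.6216) → reset → x⁺ = (4.3192), jump to mode 2
Mode 2: guard c·x = -2.0010 hit at Δt = 0.7702 (t = 2.9935), x⁻ = (2.0010) → reset → x⁺ = (1.5509), jump to mode 1
Mode 1: guard c·x = 2.5855 hit at Δt = 0.5003 (t = 3.4938), x⁻ = (2.5855) → reset → x⁺ = (2.4777), jump to mode 0
Mode 0: guard c·x = 4.6216 hit at Δt = 0.7037 (t = 4.1975), x⁻ = (4.6216) → reset → x⁺ = (4.3192), jump to mode 2
Mode 2: flow for 0.7059 to horizon, guard not reached → x = (2.1258)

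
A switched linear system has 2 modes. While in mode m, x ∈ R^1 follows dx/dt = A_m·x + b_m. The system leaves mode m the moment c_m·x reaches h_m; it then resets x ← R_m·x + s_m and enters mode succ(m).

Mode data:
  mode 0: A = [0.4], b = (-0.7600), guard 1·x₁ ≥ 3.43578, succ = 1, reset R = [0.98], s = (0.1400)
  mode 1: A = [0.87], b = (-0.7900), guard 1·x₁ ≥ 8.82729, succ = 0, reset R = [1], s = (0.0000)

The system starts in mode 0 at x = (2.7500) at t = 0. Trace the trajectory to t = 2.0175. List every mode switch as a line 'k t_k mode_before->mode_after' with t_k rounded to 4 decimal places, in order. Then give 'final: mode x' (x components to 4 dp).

Mode 0: guard c·x = 3.4358 hit at Δt = 1.4789 (t = 1.4789), x⁻ = (3.4358) → reset → x⁺ = (3.5071), jump to mode 1
Mode 1: flow for 0.5386 to horizon, guard not reached → x = (5.0606)

1 1.4789 0->1
final: 1 5.0606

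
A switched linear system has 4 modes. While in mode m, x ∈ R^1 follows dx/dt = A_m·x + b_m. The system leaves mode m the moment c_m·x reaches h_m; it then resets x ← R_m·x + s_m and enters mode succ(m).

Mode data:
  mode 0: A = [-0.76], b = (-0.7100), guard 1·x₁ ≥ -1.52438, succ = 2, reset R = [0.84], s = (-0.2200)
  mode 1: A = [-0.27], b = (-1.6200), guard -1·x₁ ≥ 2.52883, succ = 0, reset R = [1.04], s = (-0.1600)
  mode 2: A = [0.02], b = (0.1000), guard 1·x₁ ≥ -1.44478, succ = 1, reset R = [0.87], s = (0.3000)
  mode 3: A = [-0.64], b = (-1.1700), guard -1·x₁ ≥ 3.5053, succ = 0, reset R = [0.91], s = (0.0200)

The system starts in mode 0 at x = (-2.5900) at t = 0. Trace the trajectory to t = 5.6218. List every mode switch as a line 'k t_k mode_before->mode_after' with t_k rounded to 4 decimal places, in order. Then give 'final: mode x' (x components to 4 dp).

1 1.3574 0->2
2 2.1469 2->1
3 3.5303 1->0
4 5.0378 0->2
final: 2 -1.4594

Mode 0: guard c·x = -1.5244 hit at Δt = 1.3574 (t = 1.3574), x⁻ = (-1.5244) → reset → x⁺ = (-1.5005), jump to mode 2
Mode 2: guard c·x = -1.4448 hit at Δt = 0.7895 (t = 2.1469), x⁻ = (-1.4448) → reset → x⁺ = (-0.9570), jump to mode 1
Mode 1: guard c·x = 2.5288 hit at Δt = 1.3834 (t = 3.5303), x⁻ = (-2.5288) → reset → x⁺ = (-2.7900), jump to mode 0
Mode 0: guard c·x = -1.5244 hit at Δt = 1.5074 (t = 5.0378), x⁻ = (-1.5244) → reset → x⁺ = (-1.5005), jump to mode 2
Mode 2: flow for 0.5840 to horizon, guard not reached → x = (-1.4594)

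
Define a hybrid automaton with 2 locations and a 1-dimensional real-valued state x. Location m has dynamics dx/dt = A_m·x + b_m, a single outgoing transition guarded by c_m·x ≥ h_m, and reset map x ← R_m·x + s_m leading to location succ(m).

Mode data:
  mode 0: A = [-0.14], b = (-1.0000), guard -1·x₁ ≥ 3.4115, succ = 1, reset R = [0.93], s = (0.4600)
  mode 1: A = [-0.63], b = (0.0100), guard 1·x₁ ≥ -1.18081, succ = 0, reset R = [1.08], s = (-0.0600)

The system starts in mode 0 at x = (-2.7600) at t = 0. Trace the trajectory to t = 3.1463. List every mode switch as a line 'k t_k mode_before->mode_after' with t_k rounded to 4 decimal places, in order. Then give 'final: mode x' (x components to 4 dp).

1 1.1495 0->1
2 2.4578 1->0
final: 0 -1.8689

Mode 0: guard c·x = 3.4115 hit at Δt = 1.1495 (t = 1.1495), x⁻ = (-3.4115) → reset → x⁺ = (-2.7127), jump to mode 1
Mode 1: guard c·x = -1.1808 hit at Δt = 1.3083 (t = 2.4578), x⁻ = (-1.1808) → reset → x⁺ = (-1.3353), jump to mode 0
Mode 0: flow for 0.6885 to horizon, guard not reached → x = (-1.8689)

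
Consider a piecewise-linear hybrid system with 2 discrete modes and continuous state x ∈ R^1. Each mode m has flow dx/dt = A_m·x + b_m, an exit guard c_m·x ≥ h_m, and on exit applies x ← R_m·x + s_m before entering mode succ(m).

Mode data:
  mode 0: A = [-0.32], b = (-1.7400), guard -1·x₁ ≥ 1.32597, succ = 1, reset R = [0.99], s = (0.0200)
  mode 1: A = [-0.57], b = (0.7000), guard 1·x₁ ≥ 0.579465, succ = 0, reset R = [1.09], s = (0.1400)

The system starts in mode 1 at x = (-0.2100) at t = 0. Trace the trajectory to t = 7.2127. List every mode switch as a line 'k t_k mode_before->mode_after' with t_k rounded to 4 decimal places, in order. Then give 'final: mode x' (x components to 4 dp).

Mode 1: guard c·x = 0.5795 hit at Δt = 1.3969 (t = 1.3969), x⁻ = (0.5795) → reset → x⁺ = (0.7716), jump to mode 0
Mode 0: guard c·x = 1.3260 hit at Δt = 1.2882 (t = 2.6851), x⁻ = (-1.3260) → reset → x⁺ = (-1.2927), jump to mode 1
Mode 1: guard c·x = 0.5795 hit at Δt = 2.3816 (t = 5.0667), x⁻ = (0.5795) → reset → x⁺ = (0.7716), jump to mode 0
Mode 0: guard c·x = 1.3260 hit at Δt = 1.2882 (t = 6.3549), x⁻ = (-1.3260) → reset → x⁺ = (-1.2927), jump to mode 1
Mode 1: flow for 0.8578 to horizon, guard not reached → x = (-0.3178)

1 1.3969 1->0
2 2.6851 0->1
3 5.0667 1->0
4 6.3549 0->1
final: 1 -0.3178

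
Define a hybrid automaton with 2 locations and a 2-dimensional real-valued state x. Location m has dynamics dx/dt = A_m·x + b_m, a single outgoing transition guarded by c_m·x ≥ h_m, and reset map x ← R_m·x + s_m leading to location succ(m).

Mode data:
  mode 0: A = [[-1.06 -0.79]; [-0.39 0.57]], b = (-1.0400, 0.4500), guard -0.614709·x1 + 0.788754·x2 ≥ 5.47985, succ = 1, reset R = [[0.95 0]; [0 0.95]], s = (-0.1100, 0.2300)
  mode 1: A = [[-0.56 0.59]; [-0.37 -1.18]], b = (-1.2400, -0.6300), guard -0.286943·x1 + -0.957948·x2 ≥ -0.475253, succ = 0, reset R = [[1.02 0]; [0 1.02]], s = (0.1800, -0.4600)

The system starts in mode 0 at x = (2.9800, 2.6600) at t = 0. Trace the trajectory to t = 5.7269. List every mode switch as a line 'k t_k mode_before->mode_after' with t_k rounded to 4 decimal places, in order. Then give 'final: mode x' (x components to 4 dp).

Mode 0: guard c·x = 5.4798 hit at Δt = 1.1367 (t = 1.1367), x⁻ = (-1.8927, 5.4724) → reset → x⁺ = (-1.9081, 5.4288), jump to mode 1
Mode 1: guard c·x = -0.4753 hit at Δt = 1.4720 (t = 2.6087), x⁻ = (-0.7970, 0.7348) → reset → x⁺ = (-0.6329, 0.2895), jump to mode 0
Mode 0: guard c·x = 5.4798 hit at Δt = 2.0908 (t = 4.6995), x⁻ = (-2.7710, 4.7879) → reset → x⁺ = (-2.7424, 4.7785), jump to mode 1
Mode 1: flow for 1.0274 to horizon, guard not reached → x = (-1.2913, 1.4103)

1 1.1367 0->1
2 2.6087 1->0
3 4.6995 0->1
final: 1 -1.2913 1.4103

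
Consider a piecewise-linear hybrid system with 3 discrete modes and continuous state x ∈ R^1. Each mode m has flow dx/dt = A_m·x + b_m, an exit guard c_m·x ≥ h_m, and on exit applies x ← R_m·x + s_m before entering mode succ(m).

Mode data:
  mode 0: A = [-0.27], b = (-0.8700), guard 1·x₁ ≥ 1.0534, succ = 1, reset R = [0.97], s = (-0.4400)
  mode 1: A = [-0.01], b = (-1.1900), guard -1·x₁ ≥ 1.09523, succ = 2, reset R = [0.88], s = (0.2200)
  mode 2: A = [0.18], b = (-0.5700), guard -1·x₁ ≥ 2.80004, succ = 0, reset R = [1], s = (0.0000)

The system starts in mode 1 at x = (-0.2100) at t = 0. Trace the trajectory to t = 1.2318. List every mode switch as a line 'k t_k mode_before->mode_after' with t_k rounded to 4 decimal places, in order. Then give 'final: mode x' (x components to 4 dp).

Mode 1: guard c·x = 1.0952 hit at Δt = 0.7480 (t = 0.7480), x⁻ = (-1.0952) → reset → x⁺ = (-0.7438), jump to mode 2
Mode 2: flow for 0.4838 to horizon, guard not reached → x = (-1.0996)

1 0.7480 1->2
final: 2 -1.0996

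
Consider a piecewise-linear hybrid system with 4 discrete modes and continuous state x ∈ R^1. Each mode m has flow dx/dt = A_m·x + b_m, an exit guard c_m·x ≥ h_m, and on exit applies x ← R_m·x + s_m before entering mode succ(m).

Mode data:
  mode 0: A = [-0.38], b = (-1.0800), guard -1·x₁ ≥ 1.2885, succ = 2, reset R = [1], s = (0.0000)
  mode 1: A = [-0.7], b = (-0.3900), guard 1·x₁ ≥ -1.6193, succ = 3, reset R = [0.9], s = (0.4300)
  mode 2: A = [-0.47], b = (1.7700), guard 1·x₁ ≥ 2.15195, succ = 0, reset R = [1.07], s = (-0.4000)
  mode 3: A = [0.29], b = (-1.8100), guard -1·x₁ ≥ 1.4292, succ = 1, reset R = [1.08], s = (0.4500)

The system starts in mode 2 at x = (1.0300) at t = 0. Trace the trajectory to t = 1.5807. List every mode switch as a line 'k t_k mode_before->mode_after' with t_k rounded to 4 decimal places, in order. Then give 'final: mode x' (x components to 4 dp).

1 1.1229 2->0
final: 0 1.1450

Mode 2: guard c·x = 2.1519 hit at Δt = 1.1229 (t = 1.1229), x⁻ = (2.1519) → reset → x⁺ = (1.9026), jump to mode 0
Mode 0: flow for 0.4578 to horizon, guard not reached → x = (1.1450)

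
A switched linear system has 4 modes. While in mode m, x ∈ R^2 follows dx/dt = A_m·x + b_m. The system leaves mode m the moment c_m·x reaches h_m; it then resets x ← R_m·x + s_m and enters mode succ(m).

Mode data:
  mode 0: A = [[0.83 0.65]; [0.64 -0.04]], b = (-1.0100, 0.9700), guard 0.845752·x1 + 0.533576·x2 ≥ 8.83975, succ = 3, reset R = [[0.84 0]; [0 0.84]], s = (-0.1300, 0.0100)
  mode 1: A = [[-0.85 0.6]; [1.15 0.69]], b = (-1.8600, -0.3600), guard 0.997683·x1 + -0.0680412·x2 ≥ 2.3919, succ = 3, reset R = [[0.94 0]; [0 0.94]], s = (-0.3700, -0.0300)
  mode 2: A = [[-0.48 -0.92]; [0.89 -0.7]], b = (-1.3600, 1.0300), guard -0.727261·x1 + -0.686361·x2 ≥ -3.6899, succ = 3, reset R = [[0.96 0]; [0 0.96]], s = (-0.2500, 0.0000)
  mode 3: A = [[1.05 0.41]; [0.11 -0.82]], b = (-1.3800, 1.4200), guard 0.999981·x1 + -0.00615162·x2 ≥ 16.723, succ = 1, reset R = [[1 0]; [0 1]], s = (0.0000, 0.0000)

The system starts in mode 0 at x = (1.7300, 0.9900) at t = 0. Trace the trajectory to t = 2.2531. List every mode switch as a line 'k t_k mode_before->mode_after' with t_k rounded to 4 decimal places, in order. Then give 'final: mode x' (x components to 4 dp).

Mode 0: guard c·x = 8.8398 hit at Δt = 1.4002 (t = 1.4002), x⁻ = (7.0493, 5.3934) → reset → x⁺ = (5.7914, 4.5405), jump to mode 3
Mode 3: flow for 0.8529 to horizon, guard not reached → x = (14.6071, 3.8076)

1 1.4002 0->3
final: 3 14.6071 3.8076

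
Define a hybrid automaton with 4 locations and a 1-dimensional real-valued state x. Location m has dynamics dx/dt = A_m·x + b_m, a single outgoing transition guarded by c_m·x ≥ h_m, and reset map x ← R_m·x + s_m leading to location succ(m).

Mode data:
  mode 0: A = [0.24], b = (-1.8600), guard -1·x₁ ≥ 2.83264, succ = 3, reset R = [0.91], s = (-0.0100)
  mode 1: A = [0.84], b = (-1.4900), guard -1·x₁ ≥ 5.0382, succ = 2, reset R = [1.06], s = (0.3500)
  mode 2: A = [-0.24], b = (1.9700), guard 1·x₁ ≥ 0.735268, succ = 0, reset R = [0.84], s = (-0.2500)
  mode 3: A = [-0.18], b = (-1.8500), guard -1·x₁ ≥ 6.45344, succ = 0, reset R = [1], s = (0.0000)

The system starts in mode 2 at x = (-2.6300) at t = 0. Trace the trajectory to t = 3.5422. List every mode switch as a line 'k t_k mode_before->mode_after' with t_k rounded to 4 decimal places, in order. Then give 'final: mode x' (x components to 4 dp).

Mode 2: guard c·x = 0.7353 hit at Δt = 1.5491 (t = 1.5491), x⁻ = (0.7353) → reset → x⁺ = (0.3676), jump to mode 0
Mode 0: guard c·x = 2.8326 hit at Δt = 1.5005 (t = 3.0496), x⁻ = (-2.8326) → reset → x⁺ = (-2.5877), jump to mode 3
Mode 3: flow for 0.4926 to horizon, guard not reached → x = (-3.2402)

1 1.5491 2->0
2 3.0496 0->3
final: 3 -3.2402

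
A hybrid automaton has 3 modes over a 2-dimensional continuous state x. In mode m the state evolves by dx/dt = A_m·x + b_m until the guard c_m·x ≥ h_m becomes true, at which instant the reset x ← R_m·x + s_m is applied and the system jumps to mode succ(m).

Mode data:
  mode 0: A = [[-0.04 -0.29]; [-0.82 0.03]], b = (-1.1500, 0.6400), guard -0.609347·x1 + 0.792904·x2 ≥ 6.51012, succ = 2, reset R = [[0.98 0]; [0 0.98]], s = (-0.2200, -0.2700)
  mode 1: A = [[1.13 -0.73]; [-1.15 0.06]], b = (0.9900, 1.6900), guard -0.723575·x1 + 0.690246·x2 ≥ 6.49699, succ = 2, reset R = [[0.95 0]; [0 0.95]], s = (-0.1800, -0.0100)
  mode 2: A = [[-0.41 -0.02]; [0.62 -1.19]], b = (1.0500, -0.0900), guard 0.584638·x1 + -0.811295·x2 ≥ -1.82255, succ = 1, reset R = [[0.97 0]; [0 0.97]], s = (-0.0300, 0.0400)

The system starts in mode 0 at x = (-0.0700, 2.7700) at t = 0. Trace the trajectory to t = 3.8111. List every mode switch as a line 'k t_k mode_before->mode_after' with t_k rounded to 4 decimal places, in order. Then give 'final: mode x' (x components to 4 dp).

1 1.4328 0->2
2 2.3038 2->1
3 3.0218 1->2
final: 2 -2.5702 0.6193

Mode 0: guard c·x = 6.5101 hit at Δt = 1.4328 (t = 1.4328), x⁻ = (-3.2559, 5.7084) → reset → x⁺ = (-3.4107, 5.3242), jump to mode 2
Mode 2: guard c·x = -1.8225 hit at Δt = 0.8710 (t = 2.3038), x⁻ = (-1.6559, 1.0532) → reset → x⁺ = (-1.6362, 1.0616), jump to mode 1
Mode 1: guard c·x = 6.4970 hit at Δt = 0.7180 (t = 3.0218), x⁻ = (-4.5397, 4.6537) → reset → x⁺ = (-4.4927, 4.4110), jump to mode 2
Mode 2: flow for 0.7893 to horizon, guard not reached → x = (-2.5702, 0.6193)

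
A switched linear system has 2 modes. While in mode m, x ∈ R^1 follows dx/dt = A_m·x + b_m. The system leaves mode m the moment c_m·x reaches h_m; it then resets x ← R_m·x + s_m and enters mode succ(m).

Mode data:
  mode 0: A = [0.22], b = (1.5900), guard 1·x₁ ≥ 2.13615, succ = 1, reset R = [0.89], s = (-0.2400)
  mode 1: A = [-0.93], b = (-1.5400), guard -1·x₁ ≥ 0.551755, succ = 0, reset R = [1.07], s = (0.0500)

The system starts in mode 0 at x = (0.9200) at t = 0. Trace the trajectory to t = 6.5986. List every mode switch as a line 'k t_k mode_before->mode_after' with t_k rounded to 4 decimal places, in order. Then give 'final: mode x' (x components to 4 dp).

1 0.6324 0->1
2 1.8152 1->0
3 3.3455 0->1
4 4.5283 1->0
5 6.0586 0->1
final: 1 0.3515

Mode 0: guard c·x = 2.1362 hit at Δt = 0.6324 (t = 0.6324), x⁻ = (2.1361) → reset → x⁺ = (1.6612), jump to mode 1
Mode 1: guard c·x = 0.5518 hit at Δt = 1.1828 (t = 1.8152), x⁻ = (-0.5518) → reset → x⁺ = (-0.5404), jump to mode 0
Mode 0: guard c·x = 2.1362 hit at Δt = 1.5303 (t = 3.3455), x⁻ = (2.1362) → reset → x⁺ = (1.6612), jump to mode 1
Mode 1: guard c·x = 0.5518 hit at Δt = 1.1828 (t = 4.5283), x⁻ = (-0.5518) → reset → x⁺ = (-0.5404), jump to mode 0
Mode 0: guard c·x = 2.1362 hit at Δt = 1.5303 (t = 6.0586), x⁻ = (2.1362) → reset → x⁺ = (1.6612), jump to mode 1
Mode 1: flow for 0.5400 to horizon, guard not reached → x = (0.3515)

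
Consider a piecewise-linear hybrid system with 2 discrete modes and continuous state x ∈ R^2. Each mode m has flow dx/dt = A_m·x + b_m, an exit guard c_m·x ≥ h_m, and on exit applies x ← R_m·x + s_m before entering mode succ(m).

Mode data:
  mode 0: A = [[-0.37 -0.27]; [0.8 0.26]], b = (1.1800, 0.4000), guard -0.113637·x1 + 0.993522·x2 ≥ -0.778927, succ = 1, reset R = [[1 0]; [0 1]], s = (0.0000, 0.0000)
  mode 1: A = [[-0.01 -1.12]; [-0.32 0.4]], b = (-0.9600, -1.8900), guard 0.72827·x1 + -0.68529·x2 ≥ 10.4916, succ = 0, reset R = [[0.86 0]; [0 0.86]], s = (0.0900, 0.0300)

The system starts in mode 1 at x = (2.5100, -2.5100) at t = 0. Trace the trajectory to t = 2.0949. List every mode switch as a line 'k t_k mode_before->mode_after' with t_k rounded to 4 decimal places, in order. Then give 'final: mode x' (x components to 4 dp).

Mode 1: guard c·x = 10.4916 hit at Δt = 1.0202 (t = 1.0202), x⁻ = (7.0463, -7.8215) → reset → x⁺ = (6.1498, -6.6965), jump to mode 0
Mode 0: flow for 1.0747 to horizon, guard not reached → x = (6.2233, -2.1120)

1 1.0202 1->0
final: 0 6.2233 -2.1120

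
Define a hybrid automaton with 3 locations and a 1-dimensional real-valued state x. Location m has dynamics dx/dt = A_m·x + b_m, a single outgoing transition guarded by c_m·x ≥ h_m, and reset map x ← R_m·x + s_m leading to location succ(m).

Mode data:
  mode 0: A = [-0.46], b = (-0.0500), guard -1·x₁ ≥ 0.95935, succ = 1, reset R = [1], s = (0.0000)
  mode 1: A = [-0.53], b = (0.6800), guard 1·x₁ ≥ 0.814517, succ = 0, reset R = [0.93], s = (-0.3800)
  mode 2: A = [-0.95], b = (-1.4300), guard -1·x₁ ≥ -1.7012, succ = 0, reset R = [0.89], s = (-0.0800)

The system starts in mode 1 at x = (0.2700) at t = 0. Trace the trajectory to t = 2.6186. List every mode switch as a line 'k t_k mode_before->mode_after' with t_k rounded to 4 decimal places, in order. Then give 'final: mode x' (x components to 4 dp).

Mode 1: guard c·x = 0.8145 hit at Δt = 1.4550 (t = 1.4550), x⁻ = (0.8145) → reset → x⁺ = (0.3775), jump to mode 0
Mode 0: flow for 1.1636 to horizon, guard not reached → x = (0.1760)

1 1.4550 1->0
final: 0 0.1760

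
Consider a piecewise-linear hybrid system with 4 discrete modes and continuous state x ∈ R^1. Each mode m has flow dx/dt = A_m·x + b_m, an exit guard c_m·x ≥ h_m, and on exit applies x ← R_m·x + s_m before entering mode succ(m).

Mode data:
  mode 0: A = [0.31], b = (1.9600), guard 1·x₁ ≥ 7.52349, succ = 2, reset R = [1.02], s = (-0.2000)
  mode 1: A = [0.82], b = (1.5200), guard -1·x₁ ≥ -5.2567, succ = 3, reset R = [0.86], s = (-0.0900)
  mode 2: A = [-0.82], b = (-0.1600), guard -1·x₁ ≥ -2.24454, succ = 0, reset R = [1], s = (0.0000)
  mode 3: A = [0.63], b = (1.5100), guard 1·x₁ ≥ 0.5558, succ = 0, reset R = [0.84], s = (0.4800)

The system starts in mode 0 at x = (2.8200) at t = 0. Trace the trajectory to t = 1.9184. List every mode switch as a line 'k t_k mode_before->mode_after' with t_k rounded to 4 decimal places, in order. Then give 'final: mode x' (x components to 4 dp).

Mode 0: guard c·x = 7.5235 hit at Δt = 1.3389 (t = 1.3389), x⁻ = (7.5235) → reset → x⁺ = (7.4740), jump to mode 2
Mode 2: flow for 0.5795 to horizon, guard not reached → x = (4.5733)

1 1.3389 0->2
final: 2 4.5733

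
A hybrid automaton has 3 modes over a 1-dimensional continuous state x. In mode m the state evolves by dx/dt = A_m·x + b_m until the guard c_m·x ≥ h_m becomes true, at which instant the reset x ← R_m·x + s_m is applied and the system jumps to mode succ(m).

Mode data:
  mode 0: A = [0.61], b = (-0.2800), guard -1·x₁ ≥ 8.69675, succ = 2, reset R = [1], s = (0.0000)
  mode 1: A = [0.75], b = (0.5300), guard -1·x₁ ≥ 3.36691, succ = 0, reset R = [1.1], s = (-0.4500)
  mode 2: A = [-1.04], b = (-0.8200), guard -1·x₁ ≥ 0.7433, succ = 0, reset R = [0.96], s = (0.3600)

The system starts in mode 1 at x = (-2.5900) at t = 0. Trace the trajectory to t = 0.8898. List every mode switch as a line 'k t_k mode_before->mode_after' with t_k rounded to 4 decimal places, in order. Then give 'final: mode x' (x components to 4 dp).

Mode 1: guard c·x = 3.3669 hit at Δt = 0.4605 (t = 0.4605), x⁻ = (-3.3669) → reset → x⁺ = (-4.1536), jump to mode 0
Mode 0: flow for 0.4293 to horizon, guard not reached → x = (-5.5344)

1 0.4605 1->0
final: 0 -5.5344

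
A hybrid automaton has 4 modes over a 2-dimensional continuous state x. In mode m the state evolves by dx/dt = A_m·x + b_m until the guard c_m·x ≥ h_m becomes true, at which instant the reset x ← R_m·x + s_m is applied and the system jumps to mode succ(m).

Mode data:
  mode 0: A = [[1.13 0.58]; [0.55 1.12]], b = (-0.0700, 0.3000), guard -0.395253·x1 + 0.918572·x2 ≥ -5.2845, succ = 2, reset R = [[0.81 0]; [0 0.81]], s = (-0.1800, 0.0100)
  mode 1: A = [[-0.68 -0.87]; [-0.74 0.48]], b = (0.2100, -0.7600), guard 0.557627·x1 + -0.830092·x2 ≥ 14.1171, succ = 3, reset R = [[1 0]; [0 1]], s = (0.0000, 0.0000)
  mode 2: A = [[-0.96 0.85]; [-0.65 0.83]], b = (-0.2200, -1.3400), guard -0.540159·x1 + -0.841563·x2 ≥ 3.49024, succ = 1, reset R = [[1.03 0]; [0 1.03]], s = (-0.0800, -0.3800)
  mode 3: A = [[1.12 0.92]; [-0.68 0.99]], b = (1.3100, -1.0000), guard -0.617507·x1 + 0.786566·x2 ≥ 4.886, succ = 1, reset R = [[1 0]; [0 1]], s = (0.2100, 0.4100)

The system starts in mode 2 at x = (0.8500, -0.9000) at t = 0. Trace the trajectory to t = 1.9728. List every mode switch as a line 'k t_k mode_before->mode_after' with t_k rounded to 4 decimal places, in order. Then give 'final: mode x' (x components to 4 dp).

1 0.8493 2->1
final: 1 4.1319 -9.4314

Mode 2: guard c·x = 3.4902 hit at Δt = 0.8493 (t = 0.8493), x⁻ = (-0.9053, -3.5663) → reset → x⁺ = (-1.0124, -4.0533), jump to mode 1
Mode 1: flow for 1.1235 to horizon, guard not reached → x = (4.1319, -9.4314)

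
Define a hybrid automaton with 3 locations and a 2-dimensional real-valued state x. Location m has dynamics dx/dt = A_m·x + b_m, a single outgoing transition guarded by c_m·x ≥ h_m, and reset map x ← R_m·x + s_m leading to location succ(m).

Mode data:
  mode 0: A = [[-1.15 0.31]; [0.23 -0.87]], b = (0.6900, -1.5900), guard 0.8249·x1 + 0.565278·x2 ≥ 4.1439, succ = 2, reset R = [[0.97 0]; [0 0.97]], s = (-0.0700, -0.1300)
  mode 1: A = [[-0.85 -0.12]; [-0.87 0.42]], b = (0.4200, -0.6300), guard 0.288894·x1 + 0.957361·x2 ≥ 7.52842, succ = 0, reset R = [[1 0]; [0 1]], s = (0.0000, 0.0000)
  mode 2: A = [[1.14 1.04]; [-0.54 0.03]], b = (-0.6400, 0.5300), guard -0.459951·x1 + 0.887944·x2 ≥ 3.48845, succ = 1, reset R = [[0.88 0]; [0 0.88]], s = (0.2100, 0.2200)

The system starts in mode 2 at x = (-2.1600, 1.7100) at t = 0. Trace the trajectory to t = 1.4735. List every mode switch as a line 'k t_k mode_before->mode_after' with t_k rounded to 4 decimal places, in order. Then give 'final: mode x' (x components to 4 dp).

Mode 2: guard c·x = 3.4884 hit at Δt = 0.4334 (t = 0.4334), x⁻ = (-2.6875, 2.5366) → reset → x⁺ = (-2.1550, 2.4522), jump to mode 1
Mode 1: flow for 1.0401 to horizon, guard not reached → x = (-0.9080, 4.6345)

1 0.4334 2->1
final: 1 -0.9080 4.6345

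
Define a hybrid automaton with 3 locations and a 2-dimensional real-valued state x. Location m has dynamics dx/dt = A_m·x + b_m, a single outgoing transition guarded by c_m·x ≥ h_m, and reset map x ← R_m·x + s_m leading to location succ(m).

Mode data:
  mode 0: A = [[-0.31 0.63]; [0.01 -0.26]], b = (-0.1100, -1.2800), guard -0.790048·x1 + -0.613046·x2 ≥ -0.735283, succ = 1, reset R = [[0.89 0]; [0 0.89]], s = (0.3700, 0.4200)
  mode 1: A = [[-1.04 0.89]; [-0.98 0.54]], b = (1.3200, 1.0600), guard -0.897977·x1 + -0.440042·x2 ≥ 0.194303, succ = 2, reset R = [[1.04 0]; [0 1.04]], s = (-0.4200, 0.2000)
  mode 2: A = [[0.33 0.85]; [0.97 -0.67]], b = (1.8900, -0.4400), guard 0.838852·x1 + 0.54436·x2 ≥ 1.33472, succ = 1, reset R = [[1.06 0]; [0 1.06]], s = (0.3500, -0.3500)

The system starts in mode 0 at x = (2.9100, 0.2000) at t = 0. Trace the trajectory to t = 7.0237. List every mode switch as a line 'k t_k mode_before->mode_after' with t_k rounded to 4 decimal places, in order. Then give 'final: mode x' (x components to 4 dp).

1 1.0668 0->1
2 2.6263 1->2
3 3.8067 2->1
4 4.9764 1->2
5 6.1770 2->1
final: 1 1.0125 -1.7283

Mode 0: guard c·x = -0.7353 hit at Δt = 1.0668 (t = 1.0668), x⁻ = (1.7216, -1.0193) → reset → x⁺ = (1.9022, -0.4872), jump to mode 1
Mode 1: guard c·x = 0.1943 hit at Δt = 1.5595 (t = 2.6263), x⁻ = (0.5383, -1.5400) → reset → x⁺ = (0.1398, -1.4016), jump to mode 2
Mode 2: guard c·x = 1.3347 hit at Δt = 1.1804 (t = 3.8067), x⁻ = (1.7669, -0.2709) → reset → x⁺ = (2.2229, -0.6372), jump to mode 1
Mode 1: guard c·x = 0.1943 hit at Δt = 1.1697 (t = 4.9764), x⁻ = (0.6850, -1.8394) → reset → x⁺ = (0.2924, -1.7130), jump to mode 2
Mode 2: guard c·x = 1.3347 hit at Δt = 1.2006 (t = 6.1770), x⁻ = (1.8107, -0.3383) → reset → x⁺ = (2.2693, -0.7086), jump to mode 1
Mode 1: flow for 0.8467 to horizon, guard not reached → x = (1.0125, -1.7283)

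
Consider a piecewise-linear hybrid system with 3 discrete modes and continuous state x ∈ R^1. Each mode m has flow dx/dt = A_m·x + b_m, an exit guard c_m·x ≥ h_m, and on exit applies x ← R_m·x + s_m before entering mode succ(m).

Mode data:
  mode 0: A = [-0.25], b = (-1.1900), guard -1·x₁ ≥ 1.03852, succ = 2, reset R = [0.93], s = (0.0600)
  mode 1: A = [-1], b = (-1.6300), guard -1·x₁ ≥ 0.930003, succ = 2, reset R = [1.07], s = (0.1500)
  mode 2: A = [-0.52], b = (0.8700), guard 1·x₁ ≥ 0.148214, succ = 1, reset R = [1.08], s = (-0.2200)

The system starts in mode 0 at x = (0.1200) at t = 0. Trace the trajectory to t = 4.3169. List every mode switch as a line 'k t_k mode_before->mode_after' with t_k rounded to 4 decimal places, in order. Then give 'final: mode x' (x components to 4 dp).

Mode 0: guard c·x = 1.0385 hit at Δt = 1.0841 (t = 1.0841), x⁻ = (-1.0385) → reset → x⁺ = (-0.9058), jump to mode 2
Mode 2: guard c·x = 0.1482 hit at Δt = 1.0105 (t = 2.0946), x⁻ = (0.1482) → reset → x⁺ = (-0.0599), jump to mode 1
Mode 1: guard c·x = 0.9300 hit at Δt = 0.8078 (t = 2.9024), x⁻ = (-0.9300) → reset → x⁺ = (-0.8451), jump to mode 2
Mode 2: guard c·x = 0.1482 hit at Δt = 0.9647 (t = 3.8671), x⁻ = (0.1482) → reset → x⁺ = (-0.0599), jump to mode 1
Mode 1: flow for 0.4498 to horizon, guard not reached → x = (-0.6287)

1 1.0841 0->2
2 2.0946 2->1
3 2.9024 1->2
4 3.8671 2->1
final: 1 -0.6287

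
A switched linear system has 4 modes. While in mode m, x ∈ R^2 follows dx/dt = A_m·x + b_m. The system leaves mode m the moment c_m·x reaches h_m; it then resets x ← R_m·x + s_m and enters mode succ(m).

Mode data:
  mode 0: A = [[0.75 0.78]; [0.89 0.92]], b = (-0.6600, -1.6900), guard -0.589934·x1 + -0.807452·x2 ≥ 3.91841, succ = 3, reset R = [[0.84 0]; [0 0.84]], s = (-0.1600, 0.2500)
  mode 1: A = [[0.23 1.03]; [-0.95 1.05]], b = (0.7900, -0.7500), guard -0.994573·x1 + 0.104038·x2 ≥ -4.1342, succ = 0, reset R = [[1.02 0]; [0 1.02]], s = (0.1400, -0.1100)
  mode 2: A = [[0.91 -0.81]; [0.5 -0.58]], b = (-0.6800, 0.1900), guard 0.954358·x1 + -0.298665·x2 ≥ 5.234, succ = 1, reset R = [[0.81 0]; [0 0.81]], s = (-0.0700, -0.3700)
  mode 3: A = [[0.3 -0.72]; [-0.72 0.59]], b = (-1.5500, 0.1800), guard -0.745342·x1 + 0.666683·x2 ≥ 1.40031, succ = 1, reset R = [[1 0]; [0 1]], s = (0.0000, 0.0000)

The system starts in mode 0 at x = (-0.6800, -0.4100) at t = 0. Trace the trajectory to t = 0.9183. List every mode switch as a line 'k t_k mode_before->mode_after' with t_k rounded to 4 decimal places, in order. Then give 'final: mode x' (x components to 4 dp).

Mode 0: guard c·x = 3.9184 hit at Δt = 0.6102 (t = 0.6102), x⁻ = (-2.4523, -3.0612) → reset → x⁺ = (-2.2199, -2.3214), jump to mode 3
Mode 3: flow for 0.3081 to horizon, guard not reached → x = (-2.4126, -2.1616)

1 0.6102 0->3
final: 3 -2.4126 -2.1616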